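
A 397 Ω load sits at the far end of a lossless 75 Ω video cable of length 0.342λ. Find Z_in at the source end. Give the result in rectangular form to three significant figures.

Z_in ≈ 19.9 + j46.5 Ω

βl = 2π × 0.342 = 123°
tan(βl) = tan(123°) = -1.53
Z_in = Z_0·(Z_L + jZ_0·tanβl)/(Z_0 + jZ_L·tanβl)
     = 75·(397 − j115)/(75 − j609)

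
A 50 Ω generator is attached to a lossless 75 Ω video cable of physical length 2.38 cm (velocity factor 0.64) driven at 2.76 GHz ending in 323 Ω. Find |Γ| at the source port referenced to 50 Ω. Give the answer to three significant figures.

λ = v/f = 0.64·c / 2.76 GHz = 0.0696 m
βl = 2π·l/λ = 2π × 0.342 = 123°
tan(βl) = -1.53
Z_in = Z_0·(Z_L + jZ_0·tanβl)/(Z_0 + jZ_L·tanβl) = 24.3 + j45.3 Ω
Γ_s = (Z_in − Z_s)/(Z_in + Z_s) = (-25.7 + j45.3)/(74.3 + j45.3), |Γ_s| = 0.599

|Γ| ≈ 0.599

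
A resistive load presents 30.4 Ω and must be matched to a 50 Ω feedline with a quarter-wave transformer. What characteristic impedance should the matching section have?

Z_qwt ≈ 39 Ω

Z_qwt = √(Z_0·R_L) = √(50 × 30.4) = √1520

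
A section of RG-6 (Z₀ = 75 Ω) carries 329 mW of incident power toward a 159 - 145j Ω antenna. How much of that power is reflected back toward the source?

|Γ| = |(84 − j145)/(234 − j145)| = 0.609
|Γ|² = 0.371
P_refl = |Γ|²·P_inc = 122 mW, P_del = (1 − |Γ|²)·P_inc = 207 mW

P_reflected ≈ 122 mW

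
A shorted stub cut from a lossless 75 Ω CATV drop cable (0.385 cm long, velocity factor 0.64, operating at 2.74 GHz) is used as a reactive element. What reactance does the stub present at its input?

λ = v/f = 0.64·c / 2.74 GHz = 0.0701 m
βl = 2π·l/λ = 2π × 0.0549 = 19.8°
tan(βl) = 0.36
For a shorted stub, Z_in = jZ_0·tan(βl)

X_in ≈ 27 Ω (inductive)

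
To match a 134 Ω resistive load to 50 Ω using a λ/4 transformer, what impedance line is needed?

Z_qwt ≈ 81.9 Ω

Z_qwt = √(Z_0·R_L) = √(50 × 134) = √6700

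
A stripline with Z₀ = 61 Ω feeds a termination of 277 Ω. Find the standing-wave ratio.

VSWR ≈ 4.54

Γ = (277 − 61)/(277 + 61) = 0.639
VSWR = (1 + 0.639)/(1 − 0.639)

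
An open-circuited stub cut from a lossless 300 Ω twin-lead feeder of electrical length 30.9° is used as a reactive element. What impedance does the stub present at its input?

tan(βl) = 0.598
For an open-circuited stub, Z_in = −jZ_0·cot(βl) = −jZ_0/tan(βl)

Z_in ≈ −j501 Ω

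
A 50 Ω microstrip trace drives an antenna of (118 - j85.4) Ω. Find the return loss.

Γ = (68 − j85.4)/(168 − j85.4), |Γ| = 0.579
RL = −20·log₁₀|Γ| = −20·log₁₀(0.579)

RL ≈ 4.74 dB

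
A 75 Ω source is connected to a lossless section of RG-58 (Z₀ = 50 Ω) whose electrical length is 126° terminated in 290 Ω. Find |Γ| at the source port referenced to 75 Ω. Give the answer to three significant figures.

tan(βl) = -1.38
Z_in = Z_0·(Z_L + jZ_0·tanβl)/(Z_0 + jZ_L·tanβl) = 13 + j34.7 Ω
Γ_s = (Z_in − Z_s)/(Z_in + Z_s) = (-62 + j34.7)/(88 + j34.7), |Γ_s| = 0.752

|Γ| ≈ 0.752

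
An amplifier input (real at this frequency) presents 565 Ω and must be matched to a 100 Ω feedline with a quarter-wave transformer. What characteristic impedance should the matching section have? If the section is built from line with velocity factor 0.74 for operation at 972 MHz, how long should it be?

Z_qwt = √(Z_0·R_L) = √(100 × 565) = √56500
λ = 0.74·c/f = 0.228 m, so l = λ/4 = 0.0571 m

Z_qwt ≈ 238 Ω; length ≈ 5.71 cm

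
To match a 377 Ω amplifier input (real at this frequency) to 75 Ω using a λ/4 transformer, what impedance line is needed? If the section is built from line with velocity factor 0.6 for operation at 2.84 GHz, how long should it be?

Z_qwt ≈ 168 Ω; length ≈ 1.58 cm

Z_qwt = √(Z_0·R_L) = √(75 × 377) = √28280
λ = 0.6·c/f = 0.0634 m, so l = λ/4 = 0.0158 m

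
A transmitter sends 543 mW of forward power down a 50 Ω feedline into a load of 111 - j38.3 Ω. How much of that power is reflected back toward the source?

P_reflected ≈ 103 mW

|Γ| = |(61 − j38.3)/(161 − j38.3)| = 0.435
|Γ|² = 0.189
P_refl = |Γ|²·P_inc = 103 mW, P_del = (1 − |Γ|²)·P_inc = 440 mW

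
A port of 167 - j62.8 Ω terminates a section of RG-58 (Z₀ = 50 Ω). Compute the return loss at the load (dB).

Γ = (117 − j62.8)/(217 − j62.8), |Γ| = 0.588
RL = −20·log₁₀|Γ| = −20·log₁₀(0.588)

RL ≈ 4.62 dB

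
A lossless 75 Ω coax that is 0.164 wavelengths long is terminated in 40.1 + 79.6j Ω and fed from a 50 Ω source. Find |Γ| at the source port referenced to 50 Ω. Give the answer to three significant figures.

βl = 2π × 0.164 = 59°
tan(βl) = 1.67
Z_in = Z_0·(Z_L + jZ_0·tanβl)/(Z_0 + jZ_L·tanβl) = 109 − j139 Ω
Γ_s = (Z_in − Z_s)/(Z_in + Z_s) = (59.3 − j139)/(159 − j139), |Γ_s| = 0.716

|Γ| ≈ 0.716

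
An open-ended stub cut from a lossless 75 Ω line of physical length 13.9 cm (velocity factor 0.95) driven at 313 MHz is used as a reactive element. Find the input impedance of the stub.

Z_in ≈ −j52.6 Ω

λ = v/f = 0.95·c / 313 MHz = 0.911 m
βl = 2π·l/λ = 2π × 0.153 = 55°
tan(βl) = 1.43
For an open-ended stub, Z_in = −jZ_0·cot(βl) = −jZ_0/tan(βl)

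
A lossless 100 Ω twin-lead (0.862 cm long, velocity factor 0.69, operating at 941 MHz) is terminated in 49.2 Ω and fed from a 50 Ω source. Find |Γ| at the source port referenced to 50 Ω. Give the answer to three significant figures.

|Γ| ≈ 0.182

λ = v/f = 0.69·c / 941 MHz = 0.22 m
βl = 2π·l/λ = 2π × 0.0392 = 14.1°
tan(βl) = 0.251
Z_in = Z_0·(Z_L + jZ_0·tanβl)/(Z_0 + jZ_L·tanβl) = 51.5 + j18.8 Ω
Γ_s = (Z_in − Z_s)/(Z_in + Z_s) = (1.52 + j18.8)/(102 + j18.8), |Γ_s| = 0.182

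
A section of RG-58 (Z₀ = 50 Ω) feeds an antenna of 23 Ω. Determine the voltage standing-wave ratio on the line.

VSWR ≈ 2.17

For a purely resistive load, VSWR = R_L/Z_0 or Z_0/R_L (whichever > 1) = 50/23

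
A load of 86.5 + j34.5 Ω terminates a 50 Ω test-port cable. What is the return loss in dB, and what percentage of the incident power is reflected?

RL ≈ 8.95 dB; 12.7% of incident power reflected

Γ = (36.5 + j34.5)/(136.5 + j34.5), |Γ| = 0.357
RL = −20·log₁₀(0.357) = 8.95 dB
P_refl/P_inc = |Γ|² = 0.127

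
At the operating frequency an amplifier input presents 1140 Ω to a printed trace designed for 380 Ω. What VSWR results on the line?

Γ = (1140 − 380)/(1140 + 380) = 0.5
VSWR = (1 + 0.5)/(1 − 0.5)

VSWR ≈ 3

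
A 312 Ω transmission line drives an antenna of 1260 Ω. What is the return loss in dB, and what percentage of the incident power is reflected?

RL ≈ 4.39 dB; 36.4% of incident power reflected

Γ = (1260 − 312)/(1260 + 312) = 0.603
RL = −20·log₁₀(0.603) = 4.39 dB
P_refl/P_inc = |Γ|² = 0.364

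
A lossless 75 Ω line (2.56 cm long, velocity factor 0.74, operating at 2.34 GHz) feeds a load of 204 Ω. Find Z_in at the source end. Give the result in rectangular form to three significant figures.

λ = v/f = 0.74·c / 2.34 GHz = 0.0949 m
βl = 2π·l/λ = 2π × 0.27 = 97.1°
tan(βl) = tan(97.1°) = -7.98
Z_in = Z_0·(Z_L + jZ_0·tanβl)/(Z_0 + jZ_L·tanβl)
     = 75·(204 − j599)/(75 − j1630)

Z_in ≈ 27.9 + j8.11 Ω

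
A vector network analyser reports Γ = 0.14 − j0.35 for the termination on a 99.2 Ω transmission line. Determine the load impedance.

Z_L ≈ 98.7 − j80.5 Ω

Z_L = Z_0·(1 + Γ)/(1 − Γ) = 99.2·(1.14 − j0.35)/(0.86 + j0.35)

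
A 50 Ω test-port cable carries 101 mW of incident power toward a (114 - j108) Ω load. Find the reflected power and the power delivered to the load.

|Γ| = |(64 − j108)/(164 − j108)| = 0.639
|Γ|² = 0.409
P_refl = |Γ|²·P_inc = 41.3 mW, P_del = (1 − |Γ|²)·P_inc = 59.7 mW

P_reflected ≈ 41.3 mW; P_delivered ≈ 59.7 mW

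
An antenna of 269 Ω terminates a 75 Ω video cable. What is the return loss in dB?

RL ≈ 4.98 dB

Γ = (269 − 75)/(269 + 75) = 0.564
RL = −20·log₁₀|Γ| = −20·log₁₀(0.564)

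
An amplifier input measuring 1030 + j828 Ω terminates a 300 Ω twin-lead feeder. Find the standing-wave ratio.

VSWR ≈ 5.77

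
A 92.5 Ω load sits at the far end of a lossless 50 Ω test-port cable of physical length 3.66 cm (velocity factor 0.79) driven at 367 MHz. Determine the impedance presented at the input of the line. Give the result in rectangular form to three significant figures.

Z_in ≈ 71.5 − j30.6 Ω

λ = v/f = 0.79·c / 367 MHz = 0.646 m
βl = 2π·l/λ = 2π × 0.0567 = 20.4°
tan(βl) = tan(20.4°) = 0.372
Z_in = Z_0·(Z_L + jZ_0·tanβl)/(Z_0 + jZ_L·tanβl)
     = 50·(92.5 + j18.6)/(50 + j34.4)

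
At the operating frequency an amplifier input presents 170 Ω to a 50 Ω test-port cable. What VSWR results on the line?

VSWR ≈ 3.4

For a purely resistive load, VSWR = R_L/Z_0 or Z_0/R_L (whichever > 1) = 170/50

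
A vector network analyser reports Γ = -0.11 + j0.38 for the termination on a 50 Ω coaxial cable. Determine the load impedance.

Z_L = Z_0·(1 + Γ)/(1 − Γ) = 50·(0.89 + j0.38)/(1.11 − j0.38)

Z_L ≈ 30.6 + j27.6 Ω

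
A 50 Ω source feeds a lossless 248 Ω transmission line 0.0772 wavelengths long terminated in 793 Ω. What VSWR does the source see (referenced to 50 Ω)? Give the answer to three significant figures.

VSWR ≈ 12.9

βl = 2π × 0.0772 = 27.8°
tan(βl) = 0.527
Z_in = Z_0·(Z_L + jZ_0·tanβl)/(Z_0 + jZ_L·tanβl) = 264 − j314 Ω
Γ_s = (Z_in − Z_s)/(Z_in + Z_s) = (214 − j314)/(314 − j314), |Γ_s| = 0.856
VSWR = (1 + |Γ_s|)/(1 − |Γ_s|)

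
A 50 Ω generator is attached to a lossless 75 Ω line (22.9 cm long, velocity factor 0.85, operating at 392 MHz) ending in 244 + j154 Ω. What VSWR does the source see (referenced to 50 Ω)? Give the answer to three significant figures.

λ = v/f = 0.85·c / 392 MHz = 0.651 m
βl = 2π·l/λ = 2π × 0.352 = 127°
tan(βl) = -1.34
Z_in = Z_0·(Z_L + jZ_0·tanβl)/(Z_0 + jZ_L·tanβl) = 20.6 + j38.2 Ω
Γ_s = (Z_in − Z_s)/(Z_in + Z_s) = (-29.4 + j38.2)/(70.6 + j38.2), |Γ_s| = 0.6
VSWR = (1 + |Γ_s|)/(1 − |Γ_s|)

VSWR ≈ 4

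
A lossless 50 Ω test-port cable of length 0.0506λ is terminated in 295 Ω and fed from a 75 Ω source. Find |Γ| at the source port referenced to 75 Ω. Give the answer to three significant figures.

|Γ| ≈ 0.632

βl = 2π × 0.0506 = 18.2°
tan(βl) = 0.329
Z_in = Z_0·(Z_L + jZ_0·tanβl)/(Z_0 + jZ_L·tanβl) = 68.5 − j117 Ω
Γ_s = (Z_in − Z_s)/(Z_in + Z_s) = (-6.46 − j117)/(144 − j117), |Γ_s| = 0.632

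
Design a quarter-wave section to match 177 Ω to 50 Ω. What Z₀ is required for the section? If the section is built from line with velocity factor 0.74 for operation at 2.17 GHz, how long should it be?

Z_qwt = √(Z_0·R_L) = √(50 × 177) = √8850
λ = 0.74·c/f = 0.102 m, so l = λ/4 = 0.0256 m

Z_qwt ≈ 94.1 Ω; length ≈ 2.56 cm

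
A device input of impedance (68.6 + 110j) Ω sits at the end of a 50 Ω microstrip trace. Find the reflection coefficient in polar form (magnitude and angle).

Γ ≈ 0.69 ∠ 37.6°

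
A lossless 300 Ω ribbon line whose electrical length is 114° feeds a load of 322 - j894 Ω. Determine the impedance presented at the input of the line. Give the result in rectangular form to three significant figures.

Z_in ≈ 50.9 + j254 Ω

tan(βl) = tan(114°) = -2.25
Z_in = Z_0·(Z_L + jZ_0·tanβl)/(Z_0 + jZ_L·tanβl)
     = 300·(322 − j1570)/(-1710 − j723)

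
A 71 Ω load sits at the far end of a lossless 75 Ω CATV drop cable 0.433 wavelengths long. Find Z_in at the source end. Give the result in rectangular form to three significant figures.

βl = 2π × 0.433 = 156°
tan(βl) = tan(156°) = -0.448
Z_in = Z_0·(Z_L + jZ_0·tanβl)/(Z_0 + jZ_L·tanβl)
     = 75·(71 − j33.6)/(75 − j31.8)

Z_in ≈ 72.3 − j2.96 Ω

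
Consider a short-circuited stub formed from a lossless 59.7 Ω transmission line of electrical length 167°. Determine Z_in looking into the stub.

Z_in ≈ −j13.8 Ω

tan(βl) = -0.231
For a short-circuited stub, Z_in = jZ_0·tan(βl)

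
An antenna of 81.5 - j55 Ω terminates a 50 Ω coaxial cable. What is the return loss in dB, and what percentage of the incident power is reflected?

RL ≈ 7.04 dB; 19.8% of incident power reflected

Γ = (31.5 − j55)/(131.5 − j55), |Γ| = 0.445
RL = −20·log₁₀(0.445) = 7.04 dB
P_refl/P_inc = |Γ|² = 0.198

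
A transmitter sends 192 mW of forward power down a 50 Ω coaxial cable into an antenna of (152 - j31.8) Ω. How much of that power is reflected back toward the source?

|Γ| = |(102 − j31.8)/(202 − j31.8)| = 0.522
|Γ|² = 0.273
P_refl = |Γ|²·P_inc = 52.4 mW, P_del = (1 − |Γ|²)·P_inc = 140 mW

P_reflected ≈ 52.4 mW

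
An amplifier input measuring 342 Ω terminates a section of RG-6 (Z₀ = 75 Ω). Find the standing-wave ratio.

VSWR ≈ 4.56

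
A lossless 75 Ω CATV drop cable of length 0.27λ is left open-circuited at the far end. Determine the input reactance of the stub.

βl = 2π × 0.27 = 97.2°
tan(βl) = -7.92
For an open-circuited stub, Z_in = −jZ_0·cot(βl) = −jZ_0/tan(βl)

X_in ≈ 9.47 Ω (inductive)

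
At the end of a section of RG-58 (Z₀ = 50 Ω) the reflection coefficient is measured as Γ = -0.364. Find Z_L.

Z_L ≈ 23.3 Ω

Z_L = Z_0·(1 + Γ)/(1 − Γ) = 50·(0.636)/(1.36)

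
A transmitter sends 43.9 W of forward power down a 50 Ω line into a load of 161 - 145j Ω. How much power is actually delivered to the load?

P_delivered ≈ 21.6 W

|Γ| = |(111 − j145)/(211 − j145)| = 0.713
|Γ|² = 0.509
P_refl = |Γ|²·P_inc = 22.3 W, P_del = (1 − |Γ|²)·P_inc = 21.6 W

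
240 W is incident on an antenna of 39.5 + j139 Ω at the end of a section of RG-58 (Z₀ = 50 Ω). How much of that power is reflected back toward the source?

P_reflected ≈ 171 W

|Γ| = |(-10.5 + j139)/(89.5 + j139)| = 0.843
|Γ|² = 0.711
P_refl = |Γ|²·P_inc = 171 W, P_del = (1 − |Γ|²)·P_inc = 69.4 W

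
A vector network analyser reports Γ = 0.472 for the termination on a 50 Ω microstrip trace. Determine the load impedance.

Z_L = Z_0·(1 + Γ)/(1 − Γ) = 50·(1.47)/(0.528)

Z_L ≈ 139 Ω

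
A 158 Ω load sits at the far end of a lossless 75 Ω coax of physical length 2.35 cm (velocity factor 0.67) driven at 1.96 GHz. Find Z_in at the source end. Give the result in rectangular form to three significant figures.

λ = v/f = 0.67·c / 1.96 GHz = 0.103 m
βl = 2π·l/λ = 2π × 0.229 = 82.5°
tan(βl) = tan(82.5°) = 7.59
Z_in = Z_0·(Z_L + jZ_0·tanβl)/(Z_0 + jZ_L·tanβl)
     = 75·(158 + j569)/(75 + j1200)

Z_in ≈ 36.1 − j7.62 Ω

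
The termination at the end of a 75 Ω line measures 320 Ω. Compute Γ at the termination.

Γ = 0.62

Γ = (Z_L − Z_0)/(Z_L + Z_0) = (320 − 75)/(320 + 75) = 245/395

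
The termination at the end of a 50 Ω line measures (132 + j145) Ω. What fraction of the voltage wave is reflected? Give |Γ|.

Γ = (Z_L − Z_0)/(Z_L + Z_0) = (82 + j145)/(182 + j145)
|Γ| = 167/233

|Γ| ≈ 0.716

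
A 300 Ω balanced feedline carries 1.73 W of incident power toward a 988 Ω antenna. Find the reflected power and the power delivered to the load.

Γ = (988 − 300)/(988 + 300) = 0.534
|Γ|² = 0.285
P_refl = |Γ|²·P_inc = 0.494 W, P_del = (1 − |Γ|²)·P_inc = 1.24 W

P_reflected ≈ 0.494 W; P_delivered ≈ 1.24 W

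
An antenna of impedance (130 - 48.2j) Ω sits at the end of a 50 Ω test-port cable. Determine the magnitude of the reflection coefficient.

|Γ| ≈ 0.501

Γ = (Z_L − Z_0)/(Z_L + Z_0) = (80 − j48.2)/(180 − j48.2)
|Γ| = 93.4/186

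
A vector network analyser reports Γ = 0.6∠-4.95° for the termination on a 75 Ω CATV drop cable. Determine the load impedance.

Z_L = Z_0·(1 + Γ)/(1 − Γ) = 75·(1.6 − j0.0518)/(0.402 + j0.0518)

Z_L ≈ 292 − j47.2 Ω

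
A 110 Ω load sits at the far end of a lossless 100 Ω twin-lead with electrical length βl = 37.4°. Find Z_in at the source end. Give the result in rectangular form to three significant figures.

Z_in ≈ 102 − j9.4 Ω

tan(βl) = tan(37.4°) = 0.765
Z_in = Z_0·(Z_L + jZ_0·tanβl)/(Z_0 + jZ_L·tanβl)
     = 100·(110 + j76.5)/(100 + j84.1)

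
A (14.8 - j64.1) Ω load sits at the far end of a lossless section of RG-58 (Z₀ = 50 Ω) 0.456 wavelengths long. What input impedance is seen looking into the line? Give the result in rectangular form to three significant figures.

βl = 2π × 0.456 = 164°
tan(βl) = tan(164°) = -0.284
Z_in = Z_0·(Z_L + jZ_0·tanβl)/(Z_0 + jZ_L·tanβl)
     = 50·(14.8 − j78.3)/(31.8 − j4.2)

Z_in ≈ 38.8 − j118 Ω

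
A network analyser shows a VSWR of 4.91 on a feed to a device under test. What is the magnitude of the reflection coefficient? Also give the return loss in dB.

|Γ| = (S − 1)/(S + 1) = (4.91 − 1)/(4.91 + 1) = 3.91/5.91
RL = −20·log₁₀|Γ| = −20·log₁₀(0.662)

|Γ| ≈ 0.662; return loss ≈ 3.59 dB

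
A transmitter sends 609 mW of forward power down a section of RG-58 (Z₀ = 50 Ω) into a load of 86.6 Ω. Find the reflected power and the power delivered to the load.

P_reflected ≈ 43.7 mW; P_delivered ≈ 565 mW

Γ = (86.6 − 50)/(86.6 + 50) = 0.268
|Γ|² = 0.0718
P_refl = |Γ|²·P_inc = 43.7 mW, P_del = (1 − |Γ|²)·P_inc = 565 mW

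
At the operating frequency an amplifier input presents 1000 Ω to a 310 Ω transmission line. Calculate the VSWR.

For a purely resistive load, VSWR = R_L/Z_0 or Z_0/R_L (whichever > 1) = 1000/310

VSWR ≈ 3.23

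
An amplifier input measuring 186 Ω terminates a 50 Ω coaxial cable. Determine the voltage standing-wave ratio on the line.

VSWR ≈ 3.72

Γ = (186 − 50)/(186 + 50) = 0.576
VSWR = (1 + 0.576)/(1 − 0.576)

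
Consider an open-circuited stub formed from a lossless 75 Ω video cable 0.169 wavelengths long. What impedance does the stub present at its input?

Z_in ≈ −j41.8 Ω

βl = 2π × 0.169 = 60.8°
tan(βl) = 1.79
For an open-circuited stub, Z_in = −jZ_0·cot(βl) = −jZ_0/tan(βl)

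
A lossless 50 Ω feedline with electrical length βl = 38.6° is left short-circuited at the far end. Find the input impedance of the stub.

Z_in ≈ +j39.9 Ω

tan(βl) = 0.798
For a short-circuited stub, Z_in = jZ_0·tan(βl)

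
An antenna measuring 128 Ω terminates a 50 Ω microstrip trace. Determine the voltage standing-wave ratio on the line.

VSWR ≈ 2.56

For a purely resistive load, VSWR = R_L/Z_0 or Z_0/R_L (whichever > 1) = 128/50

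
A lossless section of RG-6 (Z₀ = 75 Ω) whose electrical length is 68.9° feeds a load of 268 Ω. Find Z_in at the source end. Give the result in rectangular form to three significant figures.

tan(βl) = tan(68.9°) = 2.59
Z_in = Z_0·(Z_L + jZ_0·tanβl)/(Z_0 + jZ_L·tanβl)
     = 75·(268 + j194)/(75 + j695)

Z_in ≈ 23.8 − j26.4 Ω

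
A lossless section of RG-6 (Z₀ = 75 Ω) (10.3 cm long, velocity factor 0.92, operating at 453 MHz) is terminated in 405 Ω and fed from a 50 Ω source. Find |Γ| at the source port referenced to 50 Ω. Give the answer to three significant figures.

|Γ| ≈ 0.649

λ = v/f = 0.92·c / 453 MHz = 0.609 m
βl = 2π·l/λ = 2π × 0.169 = 60.9°
tan(βl) = 1.79
Z_in = Z_0·(Z_L + jZ_0·tanβl)/(Z_0 + jZ_L·tanβl) = 18 − j40 Ω
Γ_s = (Z_in − Z_s)/(Z_in + Z_s) = (-32 − j40)/(68 − j40), |Γ_s| = 0.649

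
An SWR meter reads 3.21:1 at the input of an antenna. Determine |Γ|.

|Γ| = (S − 1)/(S + 1) = (3.21 − 1)/(3.21 + 1) = 2.21/4.21

|Γ| ≈ 0.525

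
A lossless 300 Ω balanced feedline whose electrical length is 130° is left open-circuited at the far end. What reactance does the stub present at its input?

X_in ≈ 252 Ω (inductive)

tan(βl) = -1.19
For an open-circuited stub, Z_in = −jZ_0·cot(βl) = −jZ_0/tan(βl)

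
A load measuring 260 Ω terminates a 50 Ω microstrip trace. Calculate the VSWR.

Γ = (260 − 50)/(260 + 50) = 0.677
VSWR = (1 + 0.677)/(1 − 0.677)

VSWR ≈ 5.2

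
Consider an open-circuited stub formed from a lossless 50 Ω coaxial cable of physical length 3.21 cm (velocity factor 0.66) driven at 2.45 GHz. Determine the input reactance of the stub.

λ = v/f = 0.66·c / 2.45 GHz = 0.0808 m
βl = 2π·l/λ = 2π × 0.397 = 143°
tan(βl) = -0.754
For an open-circuited stub, Z_in = −jZ_0·cot(βl) = −jZ_0/tan(βl)

X_in ≈ 66.3 Ω (inductive)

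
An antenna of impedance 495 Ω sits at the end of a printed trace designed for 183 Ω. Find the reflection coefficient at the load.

Γ = 0.46

Γ = (Z_L − Z_0)/(Z_L + Z_0) = (495 − 183)/(495 + 183) = 312/678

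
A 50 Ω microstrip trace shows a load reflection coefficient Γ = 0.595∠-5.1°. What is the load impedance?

Z_L = Z_0·(1 + Γ)/(1 − Γ) = 50·(1.59 − j0.0529)/(0.407 + j0.0529)

Z_L ≈ 191 − j31.3 Ω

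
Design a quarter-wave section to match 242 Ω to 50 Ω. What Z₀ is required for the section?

Z_qwt = √(Z_0·R_L) = √(50 × 242) = √12100

Z_qwt ≈ 110 Ω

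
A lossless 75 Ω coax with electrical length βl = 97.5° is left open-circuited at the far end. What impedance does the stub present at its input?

tan(βl) = -7.6
For an open-circuited stub, Z_in = −jZ_0·cot(βl) = −jZ_0/tan(βl)

Z_in ≈ +j9.87 Ω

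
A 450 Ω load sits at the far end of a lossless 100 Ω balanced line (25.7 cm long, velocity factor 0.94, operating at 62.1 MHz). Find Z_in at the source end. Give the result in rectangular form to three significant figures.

Z_in ≈ 135 − j188 Ω

λ = v/f = 0.94·c / 62.1 MHz = 4.54 m
βl = 2π·l/λ = 2π × 0.0566 = 20.4°
tan(βl) = tan(20.4°) = 0.371
Z_in = Z_0·(Z_L + jZ_0·tanβl)/(Z_0 + jZ_L·tanβl)
     = 100·(450 + j37.1)/(100 + j167)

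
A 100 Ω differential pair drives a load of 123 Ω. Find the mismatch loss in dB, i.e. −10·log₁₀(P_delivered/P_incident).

Γ = (123 − 100)/(123 + 100) = 0.103
|Γ|² = 0.0106, so P_del/P_inc = 1 − |Γ|² = 0.989
ML = −10·log₁₀(1 − |Γ|²)

mismatch loss ≈ 0.0464 dB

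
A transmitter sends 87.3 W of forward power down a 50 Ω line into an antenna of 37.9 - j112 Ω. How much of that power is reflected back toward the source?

P_reflected ≈ 54.7 W

|Γ| = |(-12.1 − j112)/(87.9 − j112)| = 0.791
|Γ|² = 0.626
P_refl = |Γ|²·P_inc = 54.7 W, P_del = (1 − |Γ|²)·P_inc = 32.6 W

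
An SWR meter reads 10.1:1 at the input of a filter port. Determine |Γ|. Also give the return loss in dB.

|Γ| = (S − 1)/(S + 1) = (10.1 − 1)/(10.1 + 1) = 9.1/11.1
RL = −20·log₁₀|Γ| = −20·log₁₀(0.82)

|Γ| ≈ 0.82; return loss ≈ 1.73 dB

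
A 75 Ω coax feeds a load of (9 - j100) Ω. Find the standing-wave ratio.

Γ = (Z_L − Z_0)/(Z_L + Z_0) = (-66 − j100)/(84 − j100)
|Γ| = 120/131 = 0.917
VSWR = (1 + |Γ|)/(1 − |Γ|) = 1.92/0.0826

VSWR ≈ 23.2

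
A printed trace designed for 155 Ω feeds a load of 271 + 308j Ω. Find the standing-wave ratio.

VSWR ≈ 4.35

Γ = (Z_L − Z_0)/(Z_L + Z_0) = (116 + j308)/(426 + j308)
|Γ| = 329/526 = 0.626
VSWR = (1 + |Γ|)/(1 − |Γ|) = 1.63/0.374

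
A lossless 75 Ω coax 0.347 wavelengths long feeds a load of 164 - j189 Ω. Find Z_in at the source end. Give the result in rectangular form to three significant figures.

βl = 2π × 0.347 = 125°
tan(βl) = tan(125°) = -1.43
Z_in = Z_0·(Z_L + jZ_0·tanβl)/(Z_0 + jZ_L·tanβl)
     = 75·(164 − j296)/(-196 − j235)

Z_in ≈ 30.1 + j77.4 Ω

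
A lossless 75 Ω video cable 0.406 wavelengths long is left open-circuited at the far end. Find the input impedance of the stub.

βl = 2π × 0.406 = 146°
tan(βl) = -0.67
For an open-circuited stub, Z_in = −jZ_0·cot(βl) = −jZ_0/tan(βl)

Z_in ≈ +j112 Ω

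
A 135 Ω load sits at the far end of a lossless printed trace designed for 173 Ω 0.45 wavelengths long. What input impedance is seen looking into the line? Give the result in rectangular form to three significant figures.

Z_in ≈ 140 − j20.7 Ω

βl = 2π × 0.45 = 162°
tan(βl) = tan(162°) = -0.325
Z_in = Z_0·(Z_L + jZ_0·tanβl)/(Z_0 + jZ_L·tanβl)
     = 173·(135 − j56.2)/(173 − j43.9)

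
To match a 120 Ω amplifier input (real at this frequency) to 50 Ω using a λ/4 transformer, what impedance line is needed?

Z_qwt ≈ 77.5 Ω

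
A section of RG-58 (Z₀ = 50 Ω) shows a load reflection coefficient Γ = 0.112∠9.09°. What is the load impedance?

Z_L = Z_0·(1 + Γ)/(1 − Γ) = 50·(1.11 + j0.0177)/(0.889 − j0.0177)

Z_L ≈ 62.4 + j2.24 Ω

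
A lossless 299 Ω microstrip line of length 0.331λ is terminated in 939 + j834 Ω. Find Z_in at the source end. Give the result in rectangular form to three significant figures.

βl = 2π × 0.331 = 119°
tan(βl) = tan(119°) = -1.79
Z_in = Z_0·(Z_L + jZ_0·tanβl)/(Z_0 + jZ_L·tanβl)
     = 299·(939 + j298)/(1790 − j1680)

Z_in ≈ 58.4 + j105 Ω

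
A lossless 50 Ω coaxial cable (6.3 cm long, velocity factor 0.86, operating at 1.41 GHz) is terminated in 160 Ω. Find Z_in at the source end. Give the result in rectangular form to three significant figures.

λ = v/f = 0.86·c / 1.41 GHz = 0.183 m
βl = 2π·l/λ = 2π × 0.344 = 124°
tan(βl) = tan(124°) = -1.49
Z_in = Z_0·(Z_L + jZ_0·tanβl)/(Z_0 + jZ_L·tanβl)
     = 50·(160 − j74.3)/(50 − j238)

Z_in ≈ 21.7 + j29.1 Ω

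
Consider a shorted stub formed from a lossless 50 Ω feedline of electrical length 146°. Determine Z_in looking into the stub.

tan(βl) = -0.675
For a shorted stub, Z_in = jZ_0·tan(βl)

Z_in ≈ −j33.7 Ω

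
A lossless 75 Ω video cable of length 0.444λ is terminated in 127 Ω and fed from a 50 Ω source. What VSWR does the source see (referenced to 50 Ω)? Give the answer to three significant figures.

βl = 2π × 0.444 = 160°
tan(βl) = -0.367
Z_in = Z_0·(Z_L + jZ_0·tanβl)/(Z_0 + jZ_L·tanβl) = 104 + j37.1 Ω
Γ_s = (Z_in − Z_s)/(Z_in + Z_s) = (53.9 + j37.1)/(154 + j37.1), |Γ_s| = 0.413
VSWR = (1 + |Γ_s|)/(1 − |Γ_s|)

VSWR ≈ 2.41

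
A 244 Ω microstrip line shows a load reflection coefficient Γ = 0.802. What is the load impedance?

Z_L = Z_0·(1 + Γ)/(1 − Γ) = 244·(1.8)/(0.198)

Z_L ≈ 2220 Ω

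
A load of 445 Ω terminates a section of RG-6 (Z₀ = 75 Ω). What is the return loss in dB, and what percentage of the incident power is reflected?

Γ = (445 − 75)/(445 + 75) = 0.712
RL = −20·log₁₀(0.712) = 2.96 dB
P_refl/P_inc = |Γ|² = 0.506

RL ≈ 2.96 dB; 50.6% of incident power reflected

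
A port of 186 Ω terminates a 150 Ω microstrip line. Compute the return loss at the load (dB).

Γ = (186 − 150)/(186 + 150) = 0.107
RL = −20·log₁₀|Γ| = −20·log₁₀(0.107)

RL ≈ 19.4 dB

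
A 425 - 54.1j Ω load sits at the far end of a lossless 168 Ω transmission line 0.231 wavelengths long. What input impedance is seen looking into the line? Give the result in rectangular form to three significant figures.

βl = 2π × 0.231 = 83.2°
tan(βl) = tan(83.2°) = 8.34
Z_in = Z_0·(Z_L + jZ_0·tanβl)/(Z_0 + jZ_L·tanβl)
     = 168·(425 + j1350)/(619 + j3540)

Z_in ≈ 65.4 − j8.73 Ω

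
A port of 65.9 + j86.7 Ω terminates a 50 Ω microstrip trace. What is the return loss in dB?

RL ≈ 4.31 dB

Γ = (15.9 + j86.7)/(115.9 + j86.7), |Γ| = 0.609
RL = −20·log₁₀|Γ| = −20·log₁₀(0.609)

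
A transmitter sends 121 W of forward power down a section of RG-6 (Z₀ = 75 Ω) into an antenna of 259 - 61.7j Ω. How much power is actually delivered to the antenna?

P_delivered ≈ 81.5 W

|Γ| = |(184 − j61.7)/(334 − j61.7)| = 0.571
|Γ|² = 0.326
P_refl = |Γ|²·P_inc = 39.5 W, P_del = (1 − |Γ|²)·P_inc = 81.5 W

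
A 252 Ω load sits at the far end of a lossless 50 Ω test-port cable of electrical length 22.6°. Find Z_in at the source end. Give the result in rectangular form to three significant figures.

Z_in ≈ 54.7 − j94 Ω

tan(βl) = tan(22.6°) = 0.416
Z_in = Z_0·(Z_L + jZ_0·tanβl)/(Z_0 + jZ_L·tanβl)
     = 50·(252 + j20.8)/(50 + j105)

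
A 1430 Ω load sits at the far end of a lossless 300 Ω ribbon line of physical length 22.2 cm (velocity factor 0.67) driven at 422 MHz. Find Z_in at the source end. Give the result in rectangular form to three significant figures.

λ = v/f = 0.67·c / 422 MHz = 0.476 m
βl = 2π·l/λ = 2π × 0.466 = 168°
tan(βl) = tan(168°) = -0.216
Z_in = Z_0·(Z_L + jZ_0·tanβl)/(Z_0 + jZ_L·tanβl)
     = 300·(1430 − j64.9)/(300 − j309)

Z_in ≈ 725 + j683 Ω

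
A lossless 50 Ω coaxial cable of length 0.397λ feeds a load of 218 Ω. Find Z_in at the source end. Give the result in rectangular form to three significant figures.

βl = 2π × 0.397 = 143°
tan(βl) = tan(143°) = -0.756
Z_in = Z_0·(Z_L + jZ_0·tanβl)/(Z_0 + jZ_L·tanβl)
     = 50·(218 − j37.8)/(50 − j165)

Z_in ≈ 28.9 + j57.4 Ω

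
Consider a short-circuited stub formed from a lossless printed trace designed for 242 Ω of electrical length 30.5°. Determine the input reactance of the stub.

tan(βl) = 0.589
For a short-circuited stub, Z_in = jZ_0·tan(βl)

X_in ≈ 143 Ω (inductive)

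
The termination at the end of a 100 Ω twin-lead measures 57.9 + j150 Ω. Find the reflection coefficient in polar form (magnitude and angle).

Γ ≈ 0.715 ∠ 62.1°

Γ = (Z_L − Z_0)/(Z_L + Z_0) = (-42.1 + j150)/(157.9 + j150)
|Γ| = 156/218 = 0.715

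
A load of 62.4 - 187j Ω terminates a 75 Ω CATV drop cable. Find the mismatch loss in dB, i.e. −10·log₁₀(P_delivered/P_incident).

Γ = (-12.6 − j187)/(137.4 − j187), |Γ| = 0.808
|Γ|² = 0.652, so P_del/P_inc = 1 − |Γ|² = 0.348
ML = −10·log₁₀(1 − |Γ|²)

mismatch loss ≈ 4.59 dB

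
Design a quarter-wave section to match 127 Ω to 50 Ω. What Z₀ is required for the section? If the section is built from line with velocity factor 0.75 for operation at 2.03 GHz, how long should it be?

Z_qwt ≈ 79.7 Ω; length ≈ 2.77 cm

Z_qwt = √(Z_0·R_L) = √(50 × 127) = √6350
λ = 0.75·c/f = 0.111 m, so l = λ/4 = 0.0277 m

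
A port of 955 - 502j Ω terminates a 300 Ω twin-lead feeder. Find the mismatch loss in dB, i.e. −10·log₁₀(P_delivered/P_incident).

mismatch loss ≈ 2.03 dB

Γ = (655 − j502)/(1255 − j502), |Γ| = 0.611
|Γ|² = 0.373, so P_del/P_inc = 1 − |Γ|² = 0.627
ML = −10·log₁₀(1 − |Γ|²)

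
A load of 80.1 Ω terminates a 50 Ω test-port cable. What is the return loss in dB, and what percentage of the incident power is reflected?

Γ = (80.1 − 50)/(80.1 + 50) = 0.231
RL = −20·log₁₀(0.231) = 12.7 dB
P_refl/P_inc = |Γ|² = 0.0535

RL ≈ 12.7 dB; 5.35% of incident power reflected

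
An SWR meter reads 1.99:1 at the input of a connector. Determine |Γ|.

|Γ| ≈ 0.331

|Γ| = (S − 1)/(S + 1) = (1.99 − 1)/(1.99 + 1) = 0.99/2.99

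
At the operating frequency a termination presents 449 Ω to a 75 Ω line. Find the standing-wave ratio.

VSWR ≈ 5.99

Γ = (449 − 75)/(449 + 75) = 0.714
VSWR = (1 + 0.714)/(1 − 0.714)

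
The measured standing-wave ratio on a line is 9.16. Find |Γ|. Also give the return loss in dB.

|Γ| ≈ 0.803; return loss ≈ 1.9 dB

|Γ| = (S − 1)/(S + 1) = (9.16 − 1)/(9.16 + 1) = 8.16/10.2
RL = −20·log₁₀|Γ| = −20·log₁₀(0.803)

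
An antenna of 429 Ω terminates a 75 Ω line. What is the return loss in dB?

RL ≈ 3.07 dB

Γ = (429 − 75)/(429 + 75) = 0.702
RL = −20·log₁₀|Γ| = −20·log₁₀(0.702)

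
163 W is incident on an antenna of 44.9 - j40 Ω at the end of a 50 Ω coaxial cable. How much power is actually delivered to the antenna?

P_delivered ≈ 138 W

|Γ| = |(-5.1 − j40)/(94.9 − j40)| = 0.392
|Γ|² = 0.153
P_refl = |Γ|²·P_inc = 25 W, P_del = (1 − |Γ|²)·P_inc = 138 W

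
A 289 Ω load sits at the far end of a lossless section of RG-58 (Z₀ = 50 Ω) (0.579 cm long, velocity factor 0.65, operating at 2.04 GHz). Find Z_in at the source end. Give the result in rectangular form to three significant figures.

Z_in ≈ 52.8 − j102 Ω

λ = v/f = 0.65·c / 2.04 GHz = 0.0956 m
βl = 2π·l/λ = 2π × 0.0606 = 21.8°
tan(βl) = tan(21.8°) = 0.4
Z_in = Z_0·(Z_L + jZ_0·tanβl)/(Z_0 + jZ_L·tanβl)
     = 50·(289 + j20)/(50 + j116)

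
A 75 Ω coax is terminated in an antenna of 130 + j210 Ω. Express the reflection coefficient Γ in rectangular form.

Γ = (Z_L − Z_0)/(Z_L + Z_0) = (55 + j210)/(205 + j210)

Γ ≈ 0.643 + j0.366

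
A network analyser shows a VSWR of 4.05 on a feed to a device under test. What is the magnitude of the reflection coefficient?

|Γ| = (S − 1)/(S + 1) = (4.05 − 1)/(4.05 + 1) = 3.05/5.05

|Γ| ≈ 0.604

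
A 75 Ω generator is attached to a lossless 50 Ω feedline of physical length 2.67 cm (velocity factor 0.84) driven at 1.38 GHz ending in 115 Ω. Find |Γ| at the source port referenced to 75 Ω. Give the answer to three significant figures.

λ = v/f = 0.84·c / 1.38 GHz = 0.183 m
βl = 2π·l/λ = 2π × 0.146 = 52.6°
tan(βl) = 1.31
Z_in = Z_0·(Z_L + jZ_0·tanβl)/(Z_0 + jZ_L·tanβl) = 31 − j27.9 Ω
Γ_s = (Z_in − Z_s)/(Z_in + Z_s) = (-44 − j27.9)/(106 − j27.9), |Γ_s| = 0.475

|Γ| ≈ 0.475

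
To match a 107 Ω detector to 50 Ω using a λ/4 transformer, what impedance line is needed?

Z_qwt = √(Z_0·R_L) = √(50 × 107) = √5350

Z_qwt ≈ 73.1 Ω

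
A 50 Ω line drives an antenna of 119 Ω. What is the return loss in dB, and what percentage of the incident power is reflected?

Γ = (119 − 50)/(119 + 50) = 0.408
RL = −20·log₁₀(0.408) = 7.78 dB
P_refl/P_inc = |Γ|² = 0.167

RL ≈ 7.78 dB; 16.7% of incident power reflected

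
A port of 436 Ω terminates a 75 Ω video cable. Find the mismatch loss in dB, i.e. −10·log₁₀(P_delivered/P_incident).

Γ = (436 − 75)/(436 + 75) = 0.706
|Γ|² = 0.499, so P_del/P_inc = 1 − |Γ|² = 0.501
ML = −10·log₁₀(1 − |Γ|²)

mismatch loss ≈ 3 dB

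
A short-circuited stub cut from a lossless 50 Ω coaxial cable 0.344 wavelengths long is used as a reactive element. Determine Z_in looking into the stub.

βl = 2π × 0.344 = 124°
tan(βl) = -1.49
For a short-circuited stub, Z_in = jZ_0·tan(βl)

Z_in ≈ −j74.6 Ω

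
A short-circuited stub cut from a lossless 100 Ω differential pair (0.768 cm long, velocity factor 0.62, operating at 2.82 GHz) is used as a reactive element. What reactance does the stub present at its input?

λ = v/f = 0.62·c / 2.82 GHz = 0.066 m
βl = 2π·l/λ = 2π × 0.116 = 41.9°
tan(βl) = 0.898
For a short-circuited stub, Z_in = jZ_0·tan(βl)

X_in ≈ 89.8 Ω (inductive)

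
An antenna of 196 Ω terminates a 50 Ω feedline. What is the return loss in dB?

RL ≈ 4.53 dB

Γ = (196 − 50)/(196 + 50) = 0.593
RL = −20·log₁₀|Γ| = −20·log₁₀(0.593)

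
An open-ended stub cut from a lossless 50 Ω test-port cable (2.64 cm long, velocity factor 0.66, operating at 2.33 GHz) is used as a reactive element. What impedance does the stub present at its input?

λ = v/f = 0.66·c / 2.33 GHz = 0.085 m
βl = 2π·l/λ = 2π × 0.311 = 112°
tan(βl) = -2.5
For an open-ended stub, Z_in = −jZ_0·cot(βl) = −jZ_0/tan(βl)

Z_in ≈ +j20 Ω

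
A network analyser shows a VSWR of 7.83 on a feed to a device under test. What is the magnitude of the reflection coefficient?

|Γ| = (S − 1)/(S + 1) = (7.83 − 1)/(7.83 + 1) = 6.83/8.83

|Γ| ≈ 0.773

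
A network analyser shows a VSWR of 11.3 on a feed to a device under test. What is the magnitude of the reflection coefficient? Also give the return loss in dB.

|Γ| = (S − 1)/(S + 1) = (11.3 − 1)/(11.3 + 1) = 10.3/12.3
RL = −20·log₁₀|Γ| = −20·log₁₀(0.837)

|Γ| ≈ 0.837; return loss ≈ 1.54 dB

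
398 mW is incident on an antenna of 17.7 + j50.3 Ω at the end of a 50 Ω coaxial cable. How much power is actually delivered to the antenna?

|Γ| = |(-32.3 + j50.3)/(67.7 + j50.3)| = 0.709
|Γ|² = 0.502
P_refl = |Γ|²·P_inc = 200 mW, P_del = (1 − |Γ|²)·P_inc = 198 mW

P_delivered ≈ 198 mW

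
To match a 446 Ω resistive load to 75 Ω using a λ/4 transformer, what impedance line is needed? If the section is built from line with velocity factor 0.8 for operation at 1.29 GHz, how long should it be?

Z_qwt = √(Z_0·R_L) = √(75 × 446) = √33450
λ = 0.8·c/f = 0.186 m, so l = λ/4 = 0.0465 m

Z_qwt ≈ 183 Ω; length ≈ 4.65 cm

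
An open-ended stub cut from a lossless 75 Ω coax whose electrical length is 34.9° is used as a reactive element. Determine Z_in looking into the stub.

tan(βl) = 0.698
For an open-ended stub, Z_in = −jZ_0·cot(βl) = −jZ_0/tan(βl)

Z_in ≈ −j108 Ω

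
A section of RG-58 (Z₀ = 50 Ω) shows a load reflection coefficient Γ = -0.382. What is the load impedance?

Z_L ≈ 22.4 Ω

Z_L = Z_0·(1 + Γ)/(1 − Γ) = 50·(0.618)/(1.38)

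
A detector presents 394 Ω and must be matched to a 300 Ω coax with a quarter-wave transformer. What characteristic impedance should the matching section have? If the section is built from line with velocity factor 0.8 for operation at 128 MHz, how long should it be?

Z_qwt = √(Z_0·R_L) = √(300 × 394) = √118200
λ = 0.8·c/f = 1.88 m, so l = λ/4 = 0.469 m

Z_qwt ≈ 344 Ω; length ≈ 46.9 cm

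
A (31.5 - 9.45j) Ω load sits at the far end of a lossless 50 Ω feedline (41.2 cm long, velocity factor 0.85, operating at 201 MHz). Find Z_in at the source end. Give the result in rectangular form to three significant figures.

λ = v/f = 0.85·c / 201 MHz = 1.27 m
βl = 2π·l/λ = 2π × 0.325 = 117°
tan(βl) = tan(117°) = -1.97
Z_in = Z_0·(Z_L + jZ_0·tanβl)/(Z_0 + jZ_L·tanβl)
     = 50·(31.5 − j108)/(31.4 − j62.1)

Z_in ≈ 79.5 − j14.8 Ω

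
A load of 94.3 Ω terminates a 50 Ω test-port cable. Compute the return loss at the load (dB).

Γ = (94.3 − 50)/(94.3 + 50) = 0.307
RL = −20·log₁₀|Γ| = −20·log₁₀(0.307)

RL ≈ 10.3 dB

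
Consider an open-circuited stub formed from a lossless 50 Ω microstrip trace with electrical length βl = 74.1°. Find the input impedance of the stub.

Z_in ≈ −j14.2 Ω

tan(βl) = 3.51
For an open-circuited stub, Z_in = −jZ_0·cot(βl) = −jZ_0/tan(βl)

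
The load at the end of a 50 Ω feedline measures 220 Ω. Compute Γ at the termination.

Γ = 0.63

Γ = (Z_L − Z_0)/(Z_L + Z_0) = (220 − 50)/(220 + 50) = 170/270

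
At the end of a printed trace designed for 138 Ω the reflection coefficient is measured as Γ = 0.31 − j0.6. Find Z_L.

Z_L = Z_0·(1 + Γ)/(1 − Γ) = 138·(1.31 − j0.6)/(0.69 + j0.6)

Z_L ≈ 89.8 − j198 Ω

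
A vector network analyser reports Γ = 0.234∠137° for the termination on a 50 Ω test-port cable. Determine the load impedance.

Z_L = Z_0·(1 + Γ)/(1 − Γ) = 50·(0.829 + j0.16)/(1.17 − j0.16)

Z_L ≈ 33.8 + j11.4 Ω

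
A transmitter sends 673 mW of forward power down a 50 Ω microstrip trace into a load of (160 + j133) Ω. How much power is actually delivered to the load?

P_delivered ≈ 349 mW

|Γ| = |(110 + j133)/(210 + j133)| = 0.694
|Γ|² = 0.482
P_refl = |Γ|²·P_inc = 324 mW, P_del = (1 − |Γ|²)·P_inc = 349 mW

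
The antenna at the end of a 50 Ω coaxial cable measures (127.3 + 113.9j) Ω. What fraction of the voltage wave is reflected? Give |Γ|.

Γ = (Z_L − Z_0)/(Z_L + Z_0) = (77.3 + j113.9)/(177.3 + j113.9)
|Γ| = 138/211

|Γ| ≈ 0.653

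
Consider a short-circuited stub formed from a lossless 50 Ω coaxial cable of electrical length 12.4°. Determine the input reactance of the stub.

X_in ≈ 11 Ω (inductive)

tan(βl) = 0.22
For a short-circuited stub, Z_in = jZ_0·tan(βl)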